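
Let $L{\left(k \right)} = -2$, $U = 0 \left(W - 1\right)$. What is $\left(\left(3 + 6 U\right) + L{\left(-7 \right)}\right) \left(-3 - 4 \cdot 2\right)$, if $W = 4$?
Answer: $-11$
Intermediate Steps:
$U = 0$ ($U = 0 \left(4 - 1\right) = 0 \cdot 3 = 0$)
$\left(\left(3 + 6 U\right) + L{\left(-7 \right)}\right) \left(-3 - 4 \cdot 2\right) = \left(\left(3 + 6 \cdot 0\right) - 2\right) \left(-3 - 4 \cdot 2\right) = \left(\left(3 + 0\right) - 2\right) \left(-3 - 8\right) = \left(3 - 2\right) \left(-3 - 8\right) = 1 \left(-11\right) = -11$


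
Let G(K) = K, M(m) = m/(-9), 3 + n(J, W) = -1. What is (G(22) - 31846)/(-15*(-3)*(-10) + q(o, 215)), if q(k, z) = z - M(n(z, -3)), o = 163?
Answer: 22032/163 ≈ 135.17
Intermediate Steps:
n(J, W) = -4 (n(J, W) = -3 - 1 = -4)
M(m) = -m/9 (M(m) = m*(-1/9) = -m/9)
q(k, z) = -4/9 + z (q(k, z) = z - (-1)*(-4)/9 = z - 1*4/9 = z - 4/9 = -4/9 + z)
(G(22) - 31846)/(-15*(-3)*(-10) + q(o, 215)) = (22 - 31846)/(-15*(-3)*(-10) + (-4/9 + 215)) = -31824/(45*(-10) + 1931/9) = -31824/(-450 + 1931/9) = -31824/(-2119/9) = -31824*(-9/2119) = 22032/163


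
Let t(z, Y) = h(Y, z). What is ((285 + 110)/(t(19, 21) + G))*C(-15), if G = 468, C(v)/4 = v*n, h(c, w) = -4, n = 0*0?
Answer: 0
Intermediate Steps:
n = 0
C(v) = 0 (C(v) = 4*(v*0) = 4*0 = 0)
t(z, Y) = -4
((285 + 110)/(t(19, 21) + G))*C(-15) = ((285 + 110)/(-4 + 468))*0 = (395/464)*0 = 0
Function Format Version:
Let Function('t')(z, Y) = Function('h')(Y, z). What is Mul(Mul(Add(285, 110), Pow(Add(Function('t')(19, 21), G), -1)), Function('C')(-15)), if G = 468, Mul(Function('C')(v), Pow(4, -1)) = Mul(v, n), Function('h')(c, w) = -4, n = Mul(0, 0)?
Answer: 0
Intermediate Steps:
n = 0
Function('C')(v) = 0 (Function('C')(v) = Mul(4, Mul(v, 0)) = Mul(4, 0) = 0)
Function('t')(z, Y) = -4
Mul(Mul(Add(285, 110), Pow(Add(Function('t')(19, 21), G), -1)), Function('C')(-15)) = Mul(Mul(Add(285, 110), Pow(Add(-4, 468), -1)), 0) = Mul(Mul(395, Pow(464, -1)), 0) = Mul(Mul(395, Rational(1, 464)), 0) = Mul(Rational(395, 464), 0) = 0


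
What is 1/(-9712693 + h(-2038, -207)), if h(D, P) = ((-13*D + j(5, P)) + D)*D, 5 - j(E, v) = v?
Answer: -1/59986077 ≈ -1.6671e-8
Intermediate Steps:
j(E, v) = 5 - v
h(D, P) = D*(5 - P - 12*D) (h(D, P) = ((-13*D + (5 - P)) + D)*D = ((5 - P - 13*D) + D)*D = (5 - P - 12*D)*D = D*(5 - P - 12*D))
1/(-9712693 + h(-2038, -207)) = 1/(-9712693 - 2038*(5 - 1*(-207) - 12*(-2038))) = 1/(-9712693 - 2038*(5 + 207 + 24456)) = 1/(-9712693 - 2038*24668) = 1/(-9712693 - 50273384) = 1/(-59986077) = -1/59986077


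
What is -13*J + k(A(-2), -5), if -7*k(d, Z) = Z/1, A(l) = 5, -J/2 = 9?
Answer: 1643/7 ≈ 234.71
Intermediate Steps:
J = -18 (J = -2*9 = -18)
k(d, Z) = -Z/7 (k(d, Z) = -Z/(7*1) = -Z/7)
-13*J + k(A(-2), -5) = -13*(-18) - 1/7*(-5) = 234 + 5/7 = 1643/7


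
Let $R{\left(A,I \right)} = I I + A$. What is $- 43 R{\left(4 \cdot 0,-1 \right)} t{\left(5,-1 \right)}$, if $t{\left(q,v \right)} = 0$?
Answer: $0$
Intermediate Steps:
$R{\left(A,I \right)} = A + I^{2}$ ($R{\left(A,I \right)} = I^{2} + A = A + I^{2}$)
$- 43 R{\left(4 \cdot 0,-1 \right)} t{\left(5,-1 \right)} = - 43 \left(4 \cdot 0 + \left(-1\right)^{2}\right) 0 = - 43 \left(0 + 1\right) 0 = - 43 \cdot 1 \cdot 0 = - 43 \cdot 0 = \left(-1\right) 0 = 0$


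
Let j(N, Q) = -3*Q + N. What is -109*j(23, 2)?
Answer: -1853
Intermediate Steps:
j(N, Q) = N - 3*Q
-109*j(23, 2) = -109*(23 - 3*2) = -109*(23 - 6) = -109*17 = -1853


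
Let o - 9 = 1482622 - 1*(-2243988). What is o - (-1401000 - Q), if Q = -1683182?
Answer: 3444437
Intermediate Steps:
o = 3726619 (o = 9 + (1482622 - 1*(-2243988)) = 9 + (1482622 + 2243988) = 9 + 3726610 = 3726619)
o - (-1401000 - Q) = 3726619 - (-1401000 - 1*(-1683182)) = 3726619 - (-1401000 + 1683182) = 3726619 - 1*282182 = 3726619 - 282182 = 3444437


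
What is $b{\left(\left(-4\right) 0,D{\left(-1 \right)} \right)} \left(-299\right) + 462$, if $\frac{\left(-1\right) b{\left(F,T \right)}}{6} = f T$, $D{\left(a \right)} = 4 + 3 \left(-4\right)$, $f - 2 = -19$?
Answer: $244446$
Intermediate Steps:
$f = -17$ ($f = 2 - 19 = -17$)
$D{\left(a \right)} = -8$ ($D{\left(a \right)} = 4 - 12 = -8$)
$b{\left(F,T \right)} = 102 T$ ($b{\left(F,T \right)} = - 6 \left(- 17 T\right) = 102 T$)
$b{\left(\left(-4\right) 0,D{\left(-1 \right)} \right)} \left(-299\right) + 462 = 102 \left(-8\right) \left(-299\right) + 462 = \left(-816\right) \left(-299\right) + 462 = 243984 + 462 = 244446$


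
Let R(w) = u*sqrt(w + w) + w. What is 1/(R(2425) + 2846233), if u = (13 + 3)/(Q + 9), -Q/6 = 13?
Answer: 6781230369/19317406139874002 + 1380*sqrt(194)/9658703069937001 ≈ 3.5104e-7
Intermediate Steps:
Q = -78 (Q = -6*13 = -78)
u = -16/69 (u = (13 + 3)/(-78 + 9) = 16/(-69) = 16*(-1/69) = -16/69 ≈ -0.23188)
R(w) = w - 16*sqrt(2)*sqrt(w)/69 (R(w) = -16*sqrt(w + w)/69 + w = -16*sqrt(2)*sqrt(w)/69 + w = w - 16*sqrt(2)*sqrt(w)/69)
1/(R(2425) + 2846233) = 1/((2425 - 16*sqrt(2)*sqrt(2425)/69) + 2846233) = 1/((2425 - 16*sqrt(2)*5*sqrt(97)/69) + 2846233) = 1/((2425 - 80*sqrt(194)/69) + 2846233) = 1/(2848658 - 80*sqrt(194)/69)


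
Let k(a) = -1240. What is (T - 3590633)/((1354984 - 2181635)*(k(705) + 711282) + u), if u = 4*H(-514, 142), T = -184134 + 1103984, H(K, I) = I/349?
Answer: 932103267/204847968339790 ≈ 4.5502e-6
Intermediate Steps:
H(K, I) = I/349 (H(K, I) = I*(1/349) = I/349)
T = 919850
u = 568/349 (u = 4*((1/349)*142) = 4*(142/349) = 568/349 ≈ 1.6275)
(T - 3590633)/((1354984 - 2181635)*(k(705) + 711282) + u) = (919850 - 3590633)/((1354984 - 2181635)*(-1240 + 711282) + 568/349) = -2670783/(-826651*710042 + 568/349) = -2670783/(-586956929342 + 568/349) = -2670783/(-204847968339790/349) = -2670783*(-349/204847968339790) = 932103267/204847968339790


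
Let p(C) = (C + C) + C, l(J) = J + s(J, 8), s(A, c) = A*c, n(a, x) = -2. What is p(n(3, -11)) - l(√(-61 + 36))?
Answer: -6 - 45*I ≈ -6.0 - 45.0*I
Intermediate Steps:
l(J) = 9*J (l(J) = J + J*8 = J + 8*J = 9*J)
p(C) = 3*C (p(C) = 2*C + C = 3*C)
p(n(3, -11)) - l(√(-61 + 36)) = 3*(-2) - 9*√(-61 + 36) = -6 - 9*√(-25) = -6 - 9*5*I = -6 - 45*I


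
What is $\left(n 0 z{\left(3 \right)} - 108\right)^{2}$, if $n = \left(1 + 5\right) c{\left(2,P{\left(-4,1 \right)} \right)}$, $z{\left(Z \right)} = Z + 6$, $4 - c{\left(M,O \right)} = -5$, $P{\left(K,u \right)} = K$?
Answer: $11664$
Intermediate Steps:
$c{\left(M,O \right)} = 9$ ($c{\left(M,O \right)} = 4 - -5 = 4 + 5 = 9$)
$z{\left(Z \right)} = 6 + Z$
$n = 54$ ($n = \left(1 + 5\right) 9 = 6 \cdot 9 = 54$)
$\left(n 0 z{\left(3 \right)} - 108\right)^{2} = \left(54 \cdot 0 \left(6 + 3\right) - 108\right)^{2} = \left(54 \cdot 0 \cdot 9 - 108\right)^{2} = \left(54 \cdot 0 - 108\right)^{2} = \left(0 - 108\right)^{2} = \left(-108\right)^{2} = 11664$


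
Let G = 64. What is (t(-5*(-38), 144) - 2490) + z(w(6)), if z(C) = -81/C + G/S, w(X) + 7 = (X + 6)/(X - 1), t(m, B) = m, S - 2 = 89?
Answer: -4775573/2093 ≈ -2281.7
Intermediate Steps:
S = 91 (S = 2 + 89 = 91)
w(X) = -7 + (6 + X)/(-1 + X) (w(X) = -7 + (X + 6)/(X - 1) = -7 + (6 + X)/(-1 + X))
z(C) = 64/91 - 81/C (z(C) = -81/C + 64/91 = 64/91 - 81/C)
(t(-5*(-38), 144) - 2490) + z(w(6)) = (-5*(-38) - 2490) + (64/91 - 81*(-1 + 6)/(13 - 6*6)) = (190 - 2490) + (64/91 - 81*5/(13 - 36)) = -2300 + (64/91 - 81/((⅕)*(-23))) = -2300 + (64/91 - 81/(-23/5)) = -2300 + (64/91 - 81*(-5/23)) = -2300 + (64/91 + 405/23) = -2300 + 38327/2093 = -4775573/2093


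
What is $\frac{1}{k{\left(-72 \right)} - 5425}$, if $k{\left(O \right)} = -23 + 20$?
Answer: $- \frac{1}{5428} \approx -0.00018423$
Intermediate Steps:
$k{\left(O \right)} = -3$
$\frac{1}{k{\left(-72 \right)} - 5425} = \frac{1}{-3 - 5425} = \frac{1}{-5428} = - \frac{1}{5428}$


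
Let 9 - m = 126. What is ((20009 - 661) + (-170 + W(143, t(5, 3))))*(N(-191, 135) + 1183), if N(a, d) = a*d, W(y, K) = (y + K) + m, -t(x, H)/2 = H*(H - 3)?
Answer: -472456808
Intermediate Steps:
m = -117 (m = 9 - 1*126 = 9 - 126 = -117)
t(x, H) = -2*H*(-3 + H) (t(x, H) = -2*H*(H - 3) = -2*H*(-3 + H))
W(y, K) = -117 + K + y (W(y, K) = (y + K) - 117 = (K + y) - 117 = -117 + K + y)
((20009 - 661) + (-170 + W(143, t(5, 3))))*(N(-191, 135) + 1183) = ((20009 - 661) + (-170 + (-117 + 2*3*(3 - 1*3) + 143)))*(-191*135 + 1183) = (19348 + (-170 + (-117 + 2*3*(3 - 3) + 143)))*(-25785 + 1183) = (19348 + (-170 + (-117 + 2*3*0 + 143)))*(-24602) = (19348 + (-170 + (-117 + 0 + 143)))*(-24602) = (19348 + (-170 + 26))*(-24602) = (19348 - 144)*(-24602) = 19204*(-24602) = -472456808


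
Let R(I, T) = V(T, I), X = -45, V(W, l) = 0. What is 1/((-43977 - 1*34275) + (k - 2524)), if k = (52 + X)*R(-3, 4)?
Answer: -1/80776 ≈ -1.2380e-5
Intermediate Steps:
R(I, T) = 0
k = 0 (k = (52 - 45)*0 = 7*0 = 0)
1/((-43977 - 1*34275) + (k - 2524)) = 1/((-43977 - 1*34275) + (0 - 2524)) = 1/((-43977 - 34275) - 2524) = 1/(-78252 - 2524) = 1/(-80776) = -1/80776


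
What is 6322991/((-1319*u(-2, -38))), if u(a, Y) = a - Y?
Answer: -6322991/47484 ≈ -133.16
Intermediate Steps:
6322991/((-1319*u(-2, -38))) = 6322991/((-1319*(-2 - 1*(-38)))) = 6322991/((-1319*(-2 + 38))) = 6322991/((-1319*36)) = 6322991/(-47484) = 6322991*(-1/47484) = -6322991/47484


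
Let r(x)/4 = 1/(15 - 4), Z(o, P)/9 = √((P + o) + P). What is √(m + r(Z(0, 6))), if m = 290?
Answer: √35134/11 ≈ 17.040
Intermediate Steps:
Z(o, P) = 9*√(o + 2*P) (Z(o, P) = 9*√((P + o) + P) = 9*√(o + 2*P))
r(x) = 4/11 (r(x) = 4/(15 - 4) = 4/11)
√(m + r(Z(0, 6))) = √(290 + 4/11) = √(3194/11) = √35134/11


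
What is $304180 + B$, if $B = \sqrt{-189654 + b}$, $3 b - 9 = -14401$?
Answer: $304180 + \frac{i \sqrt{1750062}}{3} \approx 3.0418 \cdot 10^{5} + 440.97 i$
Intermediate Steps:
$b = - \frac{14392}{3}$ ($b = 3 + \frac{1}{3} \left(-14401\right) = 3 - \frac{14401}{3} = - \frac{14392}{3} \approx -4797.3$)
$B = \frac{i \sqrt{1750062}}{3}$ ($B = \sqrt{-189654 - \frac{14392}{3}} = \sqrt{- \frac{583354}{3}} = \frac{i \sqrt{1750062}}{3} \approx 440.97 i$)
$304180 + B = 304180 + \frac{i \sqrt{1750062}}{3}$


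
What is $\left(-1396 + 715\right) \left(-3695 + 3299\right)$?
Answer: $269676$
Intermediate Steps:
$\left(-1396 + 715\right) \left(-3695 + 3299\right) = \left(-681\right) \left(-396\right) = 269676$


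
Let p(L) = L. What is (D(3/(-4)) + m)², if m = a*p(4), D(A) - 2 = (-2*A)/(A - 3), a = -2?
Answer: 1024/25 ≈ 40.960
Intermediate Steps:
D(A) = 2 - 2*A/(-3 + A) (D(A) = 2 + (-2*A)/(A - 3) = 2 + (-2*A)/(-3 + A) = 2 - 2*A/(-3 + A))
m = -8 (m = -2*4 = -8)
(D(3/(-4)) + m)² = (-6/(-3 + 3/(-4)) - 8)² = (-6/(-3 + 3*(-¼)) - 8)² = (-6/(-3 - ¾) - 8)² = (-6/(-15/4) - 8)² = (-6*(-4/15) - 8)² = (8/5 - 8)² = (-32/5)² = 1024/25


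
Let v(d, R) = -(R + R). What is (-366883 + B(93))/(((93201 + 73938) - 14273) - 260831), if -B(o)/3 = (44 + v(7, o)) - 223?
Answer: 365788/107965 ≈ 3.3880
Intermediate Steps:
v(d, R) = -2*R
B(o) = 537 + 6*o (B(o) = -3*((44 - 2*o) - 223) = -3*(-179 - 2*o) = 537 + 6*o)
(-366883 + B(93))/(((93201 + 73938) - 14273) - 260831) = (-366883 + (537 + 6*93))/(((93201 + 73938) - 14273) - 260831) = (-366883 + (537 + 558))/((167139 - 14273) - 260831) = (-366883 + 1095)/(152866 - 260831) = -365788/(-107965) = -365788*(-1/107965) = 365788/107965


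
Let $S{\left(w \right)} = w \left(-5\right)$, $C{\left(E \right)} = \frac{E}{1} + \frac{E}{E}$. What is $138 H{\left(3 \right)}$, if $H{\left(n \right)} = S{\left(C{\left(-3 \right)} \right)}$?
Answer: $1380$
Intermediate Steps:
$C{\left(E \right)} = 1 + E$ ($C{\left(E \right)} = E 1 + 1 = E + 1 = 1 + E$)
$S{\left(w \right)} = - 5 w$
$H{\left(n \right)} = 10$ ($H{\left(n \right)} = - 5 \left(1 - 3\right) = \left(-5\right) \left(-2\right) = 10$)
$138 H{\left(3 \right)} = 138 \cdot 10 = 1380$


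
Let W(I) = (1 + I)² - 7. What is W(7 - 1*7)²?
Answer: 36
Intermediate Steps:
W(I) = -7 + (1 + I)²
W(7 - 1*7)² = (-7 + (1 + (7 - 1*7))²)² = (-7 + (1 + (7 - 7))²)² = (-7 + (1 + 0)²)² = (-7 + 1²)² = (-7 + 1)² = (-6)² = 36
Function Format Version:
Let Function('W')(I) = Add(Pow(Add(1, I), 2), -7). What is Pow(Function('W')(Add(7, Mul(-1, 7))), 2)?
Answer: 36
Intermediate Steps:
Function('W')(I) = Add(-7, Pow(Add(1, I), 2))
Pow(Function('W')(Add(7, Mul(-1, 7))), 2) = Pow(Add(-7, Pow(Add(1, Add(7, Mul(-1, 7))), 2)), 2) = Pow(Add(-7, Pow(Add(1, Add(7, -7)), 2)), 2) = Pow(Add(-7, Pow(Add(1, 0), 2)), 2) = Pow(Add(-7, Pow(1, 2)), 2) = Pow(Add(-7, 1), 2) = Pow(-6, 2) = 36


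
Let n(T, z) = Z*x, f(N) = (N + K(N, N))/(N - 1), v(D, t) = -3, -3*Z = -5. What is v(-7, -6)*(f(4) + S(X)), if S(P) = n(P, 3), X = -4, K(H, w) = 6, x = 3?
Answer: -25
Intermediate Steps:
Z = 5/3 (Z = -1/3*(-5) = 5/3 ≈ 1.6667)
f(N) = (6 + N)/(-1 + N) (f(N) = (N + 6)/(N - 1) = (6 + N)/(-1 + N))
n(T, z) = 5 (n(T, z) = (5/3)*3 = 5)
S(P) = 5
v(-7, -6)*(f(4) + S(X)) = -3*((6 + 4)/(-1 + 4) + 5) = -3*(10/3 + 5) = -3*25/3 = -25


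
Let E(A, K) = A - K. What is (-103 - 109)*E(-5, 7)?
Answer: 2544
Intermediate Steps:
(-103 - 109)*E(-5, 7) = (-103 - 109)*(-5 - 1*7) = -212*(-5 - 7) = -212*(-12) = 2544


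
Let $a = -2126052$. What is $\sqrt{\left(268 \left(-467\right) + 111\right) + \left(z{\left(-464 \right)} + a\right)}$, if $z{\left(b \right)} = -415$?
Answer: $6 i \sqrt{62542} \approx 1500.5 i$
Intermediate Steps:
$\sqrt{\left(268 \left(-467\right) + 111\right) + \left(z{\left(-464 \right)} + a\right)} = \sqrt{\left(268 \left(-467\right) + 111\right) - 2126467} = \sqrt{\left(-125156 + 111\right) - 2126467} = \sqrt{-125045 - 2126467} = \sqrt{-2251512} = 6 i \sqrt{62542}$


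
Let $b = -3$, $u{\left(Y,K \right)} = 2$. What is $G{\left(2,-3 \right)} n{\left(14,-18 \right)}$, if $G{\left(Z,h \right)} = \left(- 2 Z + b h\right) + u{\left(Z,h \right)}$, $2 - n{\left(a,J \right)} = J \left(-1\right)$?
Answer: $-112$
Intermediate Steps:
$n{\left(a,J \right)} = 2 + J$ ($n{\left(a,J \right)} = 2 - J \left(-1\right) = 2 - - J = 2 + J$)
$G{\left(Z,h \right)} = 2 - 3 h - 2 Z$ ($G{\left(Z,h \right)} = \left(- 2 Z - 3 h\right) + 2 = \left(- 3 h - 2 Z\right) + 2 = 2 - 3 h - 2 Z$)
$G{\left(2,-3 \right)} n{\left(14,-18 \right)} = \left(2 - -9 - 4\right) \left(2 - 18\right) = \left(2 + 9 - 4\right) \left(-16\right) = 7 \left(-16\right) = -112$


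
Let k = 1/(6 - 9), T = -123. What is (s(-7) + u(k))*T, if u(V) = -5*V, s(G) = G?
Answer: 656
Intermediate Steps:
k = -1/3 (k = 1/(-3) = -1/3 ≈ -0.33333)
(s(-7) + u(k))*T = (-7 - 5*(-1/3))*(-123) = (-7 + 5/3)*(-123) = -16/3*(-123) = 656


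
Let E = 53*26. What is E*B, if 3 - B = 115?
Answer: -154336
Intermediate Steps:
B = -112 (B = 3 - 1*115 = 3 - 115 = -112)
E = 1378
E*B = 1378*(-112) = -154336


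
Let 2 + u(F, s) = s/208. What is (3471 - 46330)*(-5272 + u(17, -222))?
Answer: 23512747413/104 ≈ 2.2608e+8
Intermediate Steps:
u(F, s) = -2 + s/208
(3471 - 46330)*(-5272 + u(17, -222)) = (3471 - 46330)*(-5272 + (-2 + (1/208)*(-222))) = -42859*(-5272 + (-2 - 111/104)) = -42859*(-5272 - 319/104) = -42859*(-548607/104) = 23512747413/104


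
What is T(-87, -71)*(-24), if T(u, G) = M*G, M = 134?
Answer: 228336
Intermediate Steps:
T(u, G) = 134*G
T(-87, -71)*(-24) = (134*(-71))*(-24) = -9514*(-24) = 228336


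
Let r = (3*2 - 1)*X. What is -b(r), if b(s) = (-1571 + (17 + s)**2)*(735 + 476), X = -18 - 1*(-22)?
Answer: 244622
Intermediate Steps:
X = 4 (X = -18 + 22 = 4)
r = 20 (r = (3*2 - 1)*4 = (6 - 1)*4 = 5*4 = 20)
b(s) = -1902481 + 1211*(17 + s)**2 (b(s) = (-1571 + (17 + s)**2)*1211 = -1902481 + 1211*(17 + s)**2)
-b(r) = -(-1902481 + 1211*(17 + 20)**2) = -(-1902481 + 1211*37**2) = -(-1902481 + 1211*1369) = -(-1902481 + 1657859) = -1*(-244622) = 244622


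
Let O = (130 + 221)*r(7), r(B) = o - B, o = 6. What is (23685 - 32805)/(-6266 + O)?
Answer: 9120/6617 ≈ 1.3783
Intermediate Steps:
r(B) = 6 - B
O = -351 (O = (130 + 221)*(6 - 1*7) = 351*(6 - 7) = 351*(-1) = -351)
(23685 - 32805)/(-6266 + O) = (23685 - 32805)/(-6266 - 351) = -9120/(-6617) = -9120*(-1/6617) = 9120/6617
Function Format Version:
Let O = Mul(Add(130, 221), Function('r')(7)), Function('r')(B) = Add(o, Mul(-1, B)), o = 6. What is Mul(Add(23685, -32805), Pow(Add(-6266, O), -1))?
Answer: Rational(9120, 6617) ≈ 1.3783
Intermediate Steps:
Function('r')(B) = Add(6, Mul(-1, B))
O = -351 (O = Mul(Add(130, 221), Add(6, Mul(-1, 7))) = Mul(351, Add(6, -7)) = Mul(351, -1) = -351)
Mul(Add(23685, -32805), Pow(Add(-6266, O), -1)) = Mul(Add(23685, -32805), Pow(Add(-6266, -351), -1)) = Mul(-9120, Pow(-6617, -1)) = Mul(-9120, Rational(-1, 6617)) = Rational(9120, 6617)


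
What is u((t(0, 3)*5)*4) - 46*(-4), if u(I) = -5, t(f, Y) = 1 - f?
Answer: 179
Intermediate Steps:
u((t(0, 3)*5)*4) - 46*(-4) = -5 - 46*(-4) = -5 + 184 = 179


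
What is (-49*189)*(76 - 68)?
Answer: -74088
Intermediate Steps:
(-49*189)*(76 - 68) = -9261*8 = -74088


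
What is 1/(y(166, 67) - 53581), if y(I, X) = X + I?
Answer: -1/53348 ≈ -1.8745e-5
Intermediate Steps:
y(I, X) = I + X
1/(y(166, 67) - 53581) = 1/((166 + 67) - 53581) = 1/(233 - 53581) = 1/(-53348) = -1/53348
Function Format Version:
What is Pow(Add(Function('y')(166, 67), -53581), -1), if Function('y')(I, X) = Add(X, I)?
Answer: Rational(-1, 53348) ≈ -1.8745e-5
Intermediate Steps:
Function('y')(I, X) = Add(I, X)
Pow(Add(Function('y')(166, 67), -53581), -1) = Pow(Add(Add(166, 67), -53581), -1) = Pow(Add(233, -53581), -1) = Pow(-53348, -1) = Rational(-1, 53348)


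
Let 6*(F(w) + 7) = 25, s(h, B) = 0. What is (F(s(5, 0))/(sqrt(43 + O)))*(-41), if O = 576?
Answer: 697*sqrt(619)/3714 ≈ 4.6691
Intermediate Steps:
F(w) = -17/6 (F(w) = -7 + (1/6)*25 = -7 + 25/6 = -17/6)
(F(s(5, 0))/(sqrt(43 + O)))*(-41) = -17/(6*sqrt(43 + 576))*(-41) = -17*sqrt(619)/619/6*(-41) = -17*sqrt(619)/3714*(-41) = 697*sqrt(619)/3714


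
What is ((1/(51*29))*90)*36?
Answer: 1080/493 ≈ 2.1907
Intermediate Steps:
((1/(51*29))*90)*36 = (((1/51)*(1/29))*90)*36 = ((1/1479)*90)*36 = (30/493)*36 = 1080/493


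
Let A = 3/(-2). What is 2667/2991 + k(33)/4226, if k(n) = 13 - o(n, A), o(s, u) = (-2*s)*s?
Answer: 5941341/4213322 ≈ 1.4101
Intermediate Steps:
A = -3/2 (A = 3*(-½) = -3/2 ≈ -1.5000)
o(s, u) = -2*s²
k(n) = 13 + 2*n² (k(n) = 13 - (-2)*n² = 13 + 2*n²)
2667/2991 + k(33)/4226 = 2667/2991 + (13 + 2*33²)/4226 = 2667*(1/2991) + (13 + 2*1089)*(1/4226) = 889/997 + (13 + 2178)*(1/4226) = 889/997 + 2191*(1/4226) = 889/997 + 2191/4226 = 5941341/4213322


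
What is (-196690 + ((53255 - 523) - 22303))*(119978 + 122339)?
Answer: -40287866737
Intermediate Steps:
(-196690 + ((53255 - 523) - 22303))*(119978 + 122339) = (-196690 + (52732 - 22303))*242317 = (-196690 + 30429)*242317 = -166261*242317 = -40287866737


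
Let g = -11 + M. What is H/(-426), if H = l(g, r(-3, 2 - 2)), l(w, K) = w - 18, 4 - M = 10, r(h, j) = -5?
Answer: 35/426 ≈ 0.082160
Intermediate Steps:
M = -6 (M = 4 - 1*10 = 4 - 10 = -6)
g = -17 (g = -11 - 6 = -17)
l(w, K) = -18 + w
H = -35 (H = -18 - 17 = -35)
H/(-426) = -35/(-426) = -35*(-1/426) = 35/426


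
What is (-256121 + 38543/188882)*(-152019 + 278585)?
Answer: -3061416895391657/94441 ≈ -3.2416e+10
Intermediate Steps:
(-256121 + 38543/188882)*(-152019 + 278585) = (-256121 + 38543*(1/188882))*126566 = (-256121 + 38543/188882)*126566 = -48376608179/188882*126566 = -3061416895391657/94441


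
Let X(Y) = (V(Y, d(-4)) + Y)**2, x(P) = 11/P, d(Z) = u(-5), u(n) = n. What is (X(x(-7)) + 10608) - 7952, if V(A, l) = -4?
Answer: 131665/49 ≈ 2687.0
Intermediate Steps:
d(Z) = -5
X(Y) = (-4 + Y)**2
(X(x(-7)) + 10608) - 7952 = ((-4 + 11/(-7))**2 + 10608) - 7952 = ((-4 + 11*(-1/7))**2 + 10608) - 7952 = ((-4 - 11/7)**2 + 10608) - 7952 = ((-39/7)**2 + 10608) - 7952 = (1521/49 + 10608) - 7952 = 521313/49 - 7952 = 131665/49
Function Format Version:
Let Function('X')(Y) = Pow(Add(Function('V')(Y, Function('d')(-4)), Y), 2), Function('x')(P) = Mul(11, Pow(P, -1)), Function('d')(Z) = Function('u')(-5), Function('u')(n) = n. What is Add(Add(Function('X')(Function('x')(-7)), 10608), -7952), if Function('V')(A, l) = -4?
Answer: Rational(131665, 49) ≈ 2687.0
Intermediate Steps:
Function('d')(Z) = -5
Function('X')(Y) = Pow(Add(-4, Y), 2)
Add(Add(Function('X')(Function('x')(-7)), 10608), -7952) = Add(Add(Pow(Add(-4, Mul(11, Pow(-7, -1))), 2), 10608), -7952) = Add(Add(Pow(Add(-4, Mul(11, Rational(-1, 7))), 2), 10608), -7952) = Add(Add(Pow(Add(-4, Rational(-11, 7)), 2), 10608), -7952) = Add(Add(Pow(Rational(-39, 7), 2), 10608), -7952) = Add(Add(Rational(1521, 49), 10608), -7952) = Add(Rational(521313, 49), -7952) = Rational(131665, 49)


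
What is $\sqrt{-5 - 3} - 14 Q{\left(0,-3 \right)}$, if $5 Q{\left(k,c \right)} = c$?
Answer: $\frac{42}{5} + 2 i \sqrt{2} \approx 8.4 + 2.8284 i$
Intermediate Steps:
$Q{\left(k,c \right)} = \frac{c}{5}$
$\sqrt{-5 - 3} - 14 Q{\left(0,-3 \right)} = \sqrt{-5 - 3} - 14 \cdot \frac{1}{5} \left(-3\right) = \sqrt{-8} - - \frac{42}{5} = 2 i \sqrt{2} + \frac{42}{5} = \frac{42}{5} + 2 i \sqrt{2}$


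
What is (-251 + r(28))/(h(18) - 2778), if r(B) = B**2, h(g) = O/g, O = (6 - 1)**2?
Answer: -234/1219 ≈ -0.19196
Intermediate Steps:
O = 25 (O = 5**2 = 25)
h(g) = 25/g
(-251 + r(28))/(h(18) - 2778) = (-251 + 28**2)/(25/18 - 2778) = (-251 + 784)/(25*(1/18) - 2778) = 533/(25/18 - 2778) = 533/(-49979/18) = 533*(-18/49979) = -234/1219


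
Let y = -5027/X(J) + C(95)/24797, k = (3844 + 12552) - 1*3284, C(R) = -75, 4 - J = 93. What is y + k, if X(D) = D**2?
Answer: 2575294940550/196417037 ≈ 13111.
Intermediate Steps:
J = -89 (J = 4 - 1*93 = 4 - 93 = -89)
k = 13112 (k = 16396 - 3284 = 13112)
y = -125248594/196417037 (y = -5027/((-89)**2) - 75/24797 = -5027/7921 - 75*1/24797 = -5027*1/7921 - 75/24797 = -5027/7921 - 75/24797 = -125248594/196417037 ≈ -0.63767)
y + k = -125248594/196417037 + 13112 = 2575294940550/196417037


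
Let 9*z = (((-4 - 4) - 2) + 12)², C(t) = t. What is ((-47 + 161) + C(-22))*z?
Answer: 368/9 ≈ 40.889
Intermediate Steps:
z = 4/9 (z = (((-4 - 4) - 2) + 12)²/9 = ((-8 - 2) + 12)²/9 = (-10 + 12)²/9 = (⅑)*2² = (⅑)*4 = 4/9 ≈ 0.44444)
((-47 + 161) + C(-22))*z = ((-47 + 161) - 22)*(4/9) = (114 - 22)*(4/9) = 92*(4/9) = 368/9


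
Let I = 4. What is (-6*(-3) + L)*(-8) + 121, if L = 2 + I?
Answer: -71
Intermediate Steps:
L = 6 (L = 2 + 4 = 6)
(-6*(-3) + L)*(-8) + 121 = (-6*(-3) + 6)*(-8) + 121 = (18 + 6)*(-8) + 121 = 24*(-8) + 121 = -192 + 121 = -71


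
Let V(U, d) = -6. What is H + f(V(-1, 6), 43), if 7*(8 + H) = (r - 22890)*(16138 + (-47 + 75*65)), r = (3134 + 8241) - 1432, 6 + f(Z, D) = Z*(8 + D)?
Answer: -271449042/7 ≈ -3.8778e+7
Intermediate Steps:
f(Z, D) = -6 + Z*(8 + D)
r = 9943 (r = 11375 - 1432 = 9943)
H = -271446858/7 (H = -8 + ((9943 - 22890)*(16138 + (-47 + 75*65)))/7 = -8 + (-12947*(16138 + (-47 + 4875)))/7 = -8 + (-12947*(16138 + 4828))/7 = -8 + (-12947*20966)/7 = -8 + (⅐)*(-271446802) = -8 - 271446802/7 = -271446858/7 ≈ -3.8778e+7)
H + f(V(-1, 6), 43) = -271446858/7 + (-6 + 8*(-6) + 43*(-6)) = -271446858/7 + (-6 - 48 - 258) = -271446858/7 - 312 = -271449042/7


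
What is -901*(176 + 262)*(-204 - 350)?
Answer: 218629452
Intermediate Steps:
-901*(176 + 262)*(-204 - 350) = -394638*(-554) = -901*(-242652) = 218629452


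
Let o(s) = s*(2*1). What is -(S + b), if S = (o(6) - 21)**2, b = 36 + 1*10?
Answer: -127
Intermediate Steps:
o(s) = 2*s (o(s) = s*2 = 2*s)
b = 46 (b = 36 + 10 = 46)
S = 81 (S = (2*6 - 21)**2 = (12 - 21)**2 = (-9)**2 = 81)
-(S + b) = -(81 + 46) = -1*127 = -127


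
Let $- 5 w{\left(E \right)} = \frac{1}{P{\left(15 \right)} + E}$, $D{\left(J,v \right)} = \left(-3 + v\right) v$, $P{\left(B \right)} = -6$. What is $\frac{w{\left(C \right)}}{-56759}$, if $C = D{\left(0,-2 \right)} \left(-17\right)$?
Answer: $- \frac{1}{49947920} \approx -2.0021 \cdot 10^{-8}$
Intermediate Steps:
$D{\left(J,v \right)} = v \left(-3 + v\right)$
$C = -170$ ($C = - 2 \left(-3 - 2\right) \left(-17\right) = \left(-2\right) \left(-5\right) \left(-17\right) = 10 \left(-17\right) = -170$)
$w{\left(E \right)} = - \frac{1}{5 \left(-6 + E\right)}$
$\frac{w{\left(C \right)}}{-56759} = \frac{\left(-1\right) \frac{1}{-30 + 5 \left(-170\right)}}{-56759} = - \frac{1}{-30 - 850} \left(- \frac{1}{56759}\right) = - \frac{1}{-880} \left(- \frac{1}{56759}\right) = \left(-1\right) \left(- \frac{1}{880}\right) \left(- \frac{1}{56759}\right) = \frac{1}{880} \left(- \frac{1}{56759}\right) = - \frac{1}{49947920}$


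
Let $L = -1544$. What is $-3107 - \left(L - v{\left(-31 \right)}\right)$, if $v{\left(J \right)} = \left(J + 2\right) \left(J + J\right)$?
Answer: $235$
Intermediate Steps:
$v{\left(J \right)} = 2 J \left(2 + J\right)$ ($v{\left(J \right)} = \left(2 + J\right) 2 J = 2 J \left(2 + J\right)$)
$-3107 - \left(L - v{\left(-31 \right)}\right) = -3107 - \left(-1544 - 2 \left(-31\right) \left(2 - 31\right)\right) = -3107 - \left(-1544 - 2 \left(-31\right) \left(-29\right)\right) = -3107 - \left(-1544 - 1798\right) = -3107 - -3342 = -3107 + 3342 = 235$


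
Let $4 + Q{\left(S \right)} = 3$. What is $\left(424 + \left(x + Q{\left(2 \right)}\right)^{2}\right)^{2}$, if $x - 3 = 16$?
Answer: $559504$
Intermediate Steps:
$x = 19$ ($x = 3 + 16 = 19$)
$Q{\left(S \right)} = -1$ ($Q{\left(S \right)} = -4 + 3 = -1$)
$\left(424 + \left(x + Q{\left(2 \right)}\right)^{2}\right)^{2} = \left(424 + \left(19 - 1\right)^{2}\right)^{2} = \left(424 + 18^{2}\right)^{2} = \left(424 + 324\right)^{2} = 748^{2} = 559504$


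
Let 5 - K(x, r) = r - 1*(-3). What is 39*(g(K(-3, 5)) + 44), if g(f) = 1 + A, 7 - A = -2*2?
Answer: 2184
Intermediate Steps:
A = 11 (A = 7 - (-2)*2 = 7 - 1*(-4) = 7 + 4 = 11)
K(x, r) = 2 - r (K(x, r) = 5 - (r - 1*(-3)) = 5 - (r + 3) = 5 - (3 + r) = 5 + (-3 - r) = 2 - r)
g(f) = 12 (g(f) = 1 + 11 = 12)
39*(g(K(-3, 5)) + 44) = 39*(12 + 44) = 39*56 = 2184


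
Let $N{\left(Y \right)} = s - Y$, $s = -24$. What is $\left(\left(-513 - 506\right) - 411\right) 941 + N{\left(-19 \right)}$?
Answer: $-1345635$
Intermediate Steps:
$N{\left(Y \right)} = -24 - Y$
$\left(\left(-513 - 506\right) - 411\right) 941 + N{\left(-19 \right)} = \left(\left(-513 - 506\right) - 411\right) 941 - 5 = \left(-1019 - 411\right) 941 + \left(-24 + 19\right) = \left(-1430\right) 941 - 5 = -1345630 - 5 = -1345635$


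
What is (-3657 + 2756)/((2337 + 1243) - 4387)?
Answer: 901/807 ≈ 1.1165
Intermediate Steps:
(-3657 + 2756)/((2337 + 1243) - 4387) = -901/(3580 - 4387) = -901/(-807) = -901*(-1/807) = 901/807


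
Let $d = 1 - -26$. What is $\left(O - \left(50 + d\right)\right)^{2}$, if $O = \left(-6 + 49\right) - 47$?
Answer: $6561$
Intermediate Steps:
$d = 27$ ($d = 1 + 26 = 27$)
$O = -4$ ($O = 43 - 47 = -4$)
$\left(O - \left(50 + d\right)\right)^{2} = \left(-4 - 77\right)^{2} = \left(-81\right)^{2} = 6561$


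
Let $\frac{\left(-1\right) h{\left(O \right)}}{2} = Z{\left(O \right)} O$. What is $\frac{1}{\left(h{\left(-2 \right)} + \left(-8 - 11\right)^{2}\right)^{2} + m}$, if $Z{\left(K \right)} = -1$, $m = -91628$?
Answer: $\frac{1}{35821} \approx 2.7917 \cdot 10^{-5}$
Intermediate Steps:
$h{\left(O \right)} = 2 O$ ($h{\left(O \right)} = - 2 \left(- O\right) = 2 O$)
$\frac{1}{\left(h{\left(-2 \right)} + \left(-8 - 11\right)^{2}\right)^{2} + m} = \frac{1}{\left(2 \left(-2\right) + \left(-8 - 11\right)^{2}\right)^{2} - 91628} = \frac{1}{\left(-4 + \left(-19\right)^{2}\right)^{2} - 91628} = \frac{1}{\left(-4 + 361\right)^{2} - 91628} = \frac{1}{357^{2} - 91628} = \frac{1}{127449 - 91628} = \frac{1}{35821}$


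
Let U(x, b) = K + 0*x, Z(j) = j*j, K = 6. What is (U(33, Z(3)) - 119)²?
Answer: 12769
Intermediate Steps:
Z(j) = j²
U(x, b) = 6 (U(x, b) = 6 + 0*x = 6 + 0 = 6)
(U(33, Z(3)) - 119)² = (6 - 119)² = (-113)² = 12769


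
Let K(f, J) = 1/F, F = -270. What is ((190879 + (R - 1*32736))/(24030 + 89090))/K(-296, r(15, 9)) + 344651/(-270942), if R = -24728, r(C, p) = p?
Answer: -69991951373/218921136 ≈ -319.71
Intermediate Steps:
K(f, J) = -1/270 (K(f, J) = 1/(-270) = -1/270)
((190879 + (R - 1*32736))/(24030 + 89090))/K(-296, r(15, 9)) + 344651/(-270942) = ((190879 + (-24728 - 1*32736))/(24030 + 89090))/(-1/270) + 344651/(-270942) = ((190879 + (-24728 - 32736))/113120)*(-270) + 344651*(-1/270942) = ((190879 - 57464)*(1/113120))*(-270) - 344651/270942 = (133415*(1/113120))*(-270) - 344651/270942 = (26683/22624)*(-270) - 344651/270942 = -3602205/11312 - 344651/270942 = -69991951373/218921136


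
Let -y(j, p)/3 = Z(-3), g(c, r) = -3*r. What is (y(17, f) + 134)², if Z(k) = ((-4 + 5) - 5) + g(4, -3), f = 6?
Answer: 14161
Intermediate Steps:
Z(k) = 5 (Z(k) = ((-4 + 5) - 5) - 3*(-3) = (1 - 5) + 9 = -4 + 9 = 5)
y(j, p) = -15 (y(j, p) = -3*5 = -15)
(y(17, f) + 134)² = (-15 + 134)² = 119² = 14161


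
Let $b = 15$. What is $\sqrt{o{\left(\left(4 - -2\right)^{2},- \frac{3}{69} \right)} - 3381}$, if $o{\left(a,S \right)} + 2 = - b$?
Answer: $i \sqrt{3398} \approx 58.292 i$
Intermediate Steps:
$o{\left(a,S \right)} = -17$ ($o{\left(a,S \right)} = -2 - 15 = -17$)
$\sqrt{o{\left(\left(4 - -2\right)^{2},- \frac{3}{69} \right)} - 3381} = \sqrt{-17 - 3381} = \sqrt{-3398} = i \sqrt{3398}$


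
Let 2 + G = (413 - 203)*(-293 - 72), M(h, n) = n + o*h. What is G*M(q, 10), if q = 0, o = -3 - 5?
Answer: -766520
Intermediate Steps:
o = -8
M(h, n) = n - 8*h
G = -76652 (G = -2 + (413 - 203)*(-293 - 72) = -2 + 210*(-365) = -2 - 76650 = -76652)
G*M(q, 10) = -76652*(10 - 8*0) = -76652*(10 + 0) = -76652*10 = -766520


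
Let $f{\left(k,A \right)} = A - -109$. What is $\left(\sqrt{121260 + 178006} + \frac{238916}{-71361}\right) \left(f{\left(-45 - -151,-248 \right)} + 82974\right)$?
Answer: $- \frac{19790606860}{71361} + 82835 \sqrt{299266} \approx 4.5038 \cdot 10^{7}$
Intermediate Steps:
$f{\left(k,A \right)} = 109 + A$ ($f{\left(k,A \right)} = A + 109 = 109 + A$)
$\left(\sqrt{121260 + 178006} + \frac{238916}{-71361}\right) \left(f{\left(-45 - -151,-248 \right)} + 82974\right) = \left(\sqrt{121260 + 178006} + \frac{238916}{-71361}\right) \left(\left(109 - 248\right) + 82974\right) = \left(\sqrt{299266} + 238916 \left(- \frac{1}{71361}\right)\right) \left(-139 + 82974\right) = \left(\sqrt{299266} - \frac{238916}{71361}\right) 82835 = \left(- \frac{238916}{71361} + \sqrt{299266}\right) 82835 = - \frac{19790606860}{71361} + 82835 \sqrt{299266}$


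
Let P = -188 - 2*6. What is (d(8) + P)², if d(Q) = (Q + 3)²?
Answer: 6241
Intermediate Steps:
P = -200 (P = -188 - 12 = -200)
d(Q) = (3 + Q)²
(d(8) + P)² = ((3 + 8)² - 200)² = (11² - 200)² = (121 - 200)² = (-79)² = 6241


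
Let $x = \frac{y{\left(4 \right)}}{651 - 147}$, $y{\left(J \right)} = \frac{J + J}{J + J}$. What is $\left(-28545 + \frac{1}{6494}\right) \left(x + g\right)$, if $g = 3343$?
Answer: $- \frac{312326978718917}{3272976} \approx -9.5426 \cdot 10^{7}$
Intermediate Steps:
$y{\left(J \right)} = 1$ ($y{\left(J \right)} = \frac{2 J}{2 J} = 2 J \frac{1}{2 J} = 1$)
$x = \frac{1}{504}$ ($x = 1 \frac{1}{651 - 147} = 1 \cdot \frac{1}{504} = \frac{1}{504} \approx 0.0019841$)
$\left(-28545 + \frac{1}{6494}\right) \left(x + g\right) = \left(-28545 + \frac{1}{6494}\right) \left(\frac{1}{504} + 3343\right) = \left(-28545 + \frac{1}{6494}\right) \frac{1684873}{504} = \left(- \frac{185371229}{6494}\right) \frac{1684873}{504} = - \frac{312326978718917}{3272976}$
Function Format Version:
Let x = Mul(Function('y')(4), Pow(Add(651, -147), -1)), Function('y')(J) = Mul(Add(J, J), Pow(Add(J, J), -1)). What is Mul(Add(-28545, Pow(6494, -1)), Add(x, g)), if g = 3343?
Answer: Rational(-312326978718917, 3272976) ≈ -9.5426e+7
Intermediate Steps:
Function('y')(J) = 1 (Function('y')(J) = Mul(Mul(2, J), Pow(Mul(2, J), -1)) = Mul(Mul(2, J), Mul(Rational(1, 2), Pow(J, -1))) = 1)
x = Rational(1, 504) (x = Mul(1, Pow(Add(651, -147), -1)) = Mul(1, Pow(504, -1)) = Mul(1, Rational(1, 504)) = Rational(1, 504) ≈ 0.0019841)
Mul(Add(-28545, Pow(6494, -1)), Add(x, g)) = Mul(Add(-28545, Pow(6494, -1)), Add(Rational(1, 504), 3343)) = Mul(Add(-28545, Rational(1, 6494)), Rational(1684873, 504)) = Mul(Rational(-185371229, 6494), Rational(1684873, 504)) = Rational(-312326978718917, 3272976)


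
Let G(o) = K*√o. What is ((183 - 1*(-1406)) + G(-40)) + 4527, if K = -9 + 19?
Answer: 6116 + 20*I*√10 ≈ 6116.0 + 63.246*I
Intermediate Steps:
K = 10
G(o) = 10*√o
((183 - 1*(-1406)) + G(-40)) + 4527 = ((183 - 1*(-1406)) + 10*√(-40)) + 4527 = ((183 + 1406) + 10*(2*I*√10)) + 4527 = (1589 + 20*I*√10) + 4527 = 6116 + 20*I*√10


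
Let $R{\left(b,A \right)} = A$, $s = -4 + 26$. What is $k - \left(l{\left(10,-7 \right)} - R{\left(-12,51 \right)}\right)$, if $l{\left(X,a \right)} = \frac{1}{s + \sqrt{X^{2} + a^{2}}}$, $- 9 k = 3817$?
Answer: $- \frac{1125128}{3015} + \frac{\sqrt{149}}{335} \approx -373.14$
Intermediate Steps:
$k = - \frac{3817}{9}$ ($k = \left(- \frac{1}{9}\right) 3817 = - \frac{3817}{9} \approx -424.11$)
$s = 22$
$l{\left(X,a \right)} = \frac{1}{22 + \sqrt{X^{2} + a^{2}}}$
$k - \left(l{\left(10,-7 \right)} - R{\left(-12,51 \right)}\right) = - \frac{3817}{9} - \left(\frac{1}{22 + \sqrt{10^{2} + \left(-7\right)^{2}}} - 51\right) = - \frac{3817}{9} - \left(\frac{1}{22 + \sqrt{100 + 49}} - 51\right) = - \frac{3817}{9} - \left(\frac{1}{22 + \sqrt{149}} - 51\right) = - \frac{3817}{9} - \left(-51 + \frac{1}{22 + \sqrt{149}}\right) = - \frac{3817}{9} + \left(51 - \frac{1}{22 + \sqrt{149}}\right) = - \frac{3358}{9} - \frac{1}{22 + \sqrt{149}}$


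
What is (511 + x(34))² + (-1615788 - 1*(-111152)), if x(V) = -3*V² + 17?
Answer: 7138964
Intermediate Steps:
x(V) = 17 - 3*V²
(511 + x(34))² + (-1615788 - 1*(-111152)) = (511 + (17 - 3*34²))² + (-1615788 - 1*(-111152)) = (511 + (17 - 3*1156))² + (-1615788 + 111152) = (511 + (17 - 3468))² - 1504636 = (511 - 3451)² - 1504636 = (-2940)² - 1504636 = 8643600 - 1504636 = 7138964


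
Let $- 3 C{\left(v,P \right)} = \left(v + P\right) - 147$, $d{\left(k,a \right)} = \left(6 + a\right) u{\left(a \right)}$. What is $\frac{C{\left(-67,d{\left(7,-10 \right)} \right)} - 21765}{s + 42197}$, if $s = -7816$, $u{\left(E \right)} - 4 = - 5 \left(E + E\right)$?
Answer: $- \frac{21555}{34381} \approx -0.62695$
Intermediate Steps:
$u{\left(E \right)} = 4 - 10 E$ ($u{\left(E \right)} = 4 - 5 \left(E + E\right) = 4 - 5 \cdot 2 E = 4 - 10 E$)
$d{\left(k,a \right)} = \left(4 - 10 a\right) \left(6 + a\right)$ ($d{\left(k,a \right)} = \left(6 + a\right) \left(4 - 10 a\right) = \left(4 - 10 a\right) \left(6 + a\right)$)
$C{\left(v,P \right)} = 49 - \frac{P}{3} - \frac{v}{3}$ ($C{\left(v,P \right)} = - \frac{\left(v + P\right) - 147}{3} = - \frac{\left(P + v\right) - 147}{3} = - \frac{-147 + P + v}{3} = 49 - \frac{P}{3} - \frac{v}{3}$)
$\frac{C{\left(-67,d{\left(7,-10 \right)} \right)} - 21765}{s + 42197} = \frac{\left(49 - \frac{24 - -560 - 10 \left(-10\right)^{2}}{3} - - \frac{67}{3}\right) - 21765}{-7816 + 42197} = \frac{\left(49 - \frac{24 + 560 - 1000}{3} + \frac{67}{3}\right) - 21765}{34381} = \left(\left(49 - \frac{24 + 560 - 1000}{3} + \frac{67}{3}\right) - 21765\right) \frac{1}{34381} = \left(\left(49 - - \frac{416}{3} + \frac{67}{3}\right) - 21765\right) \frac{1}{34381} = \left(\left(49 + \frac{416}{3} + \frac{67}{3}\right) - 21765\right) \frac{1}{34381} = \left(210 - 21765\right) \frac{1}{34381} = \left(-21555\right) \frac{1}{34381} = - \frac{21555}{34381}$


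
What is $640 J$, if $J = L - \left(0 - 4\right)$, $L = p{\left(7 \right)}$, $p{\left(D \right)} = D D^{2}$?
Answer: $222080$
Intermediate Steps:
$p{\left(D \right)} = D^{3}$
$L = 343$ ($L = 7^{3} = 343$)
$J = 347$ ($J = 343 - \left(0 - 4\right) = 343 - -4 = 343 + 4 = 347$)
$640 J = 640 \cdot 347 = 222080$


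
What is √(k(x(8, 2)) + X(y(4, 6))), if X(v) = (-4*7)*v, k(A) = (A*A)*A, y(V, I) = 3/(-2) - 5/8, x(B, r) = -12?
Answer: I*√6674/2 ≈ 40.847*I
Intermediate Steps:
y(V, I) = -17/8 (y(V, I) = 3*(-½) - 5*⅛ = -3/2 - 5/8 = -17/8)
k(A) = A³ (k(A) = A²*A = A³)
X(v) = -28*v
√(k(x(8, 2)) + X(y(4, 6))) = √((-12)³ - 28*(-17/8)) = √(-1728 + 119/2) = √(-3337/2) = I*√6674/2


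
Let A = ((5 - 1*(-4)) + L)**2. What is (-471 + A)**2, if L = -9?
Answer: 221841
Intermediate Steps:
A = 0 (A = ((5 - 1*(-4)) - 9)**2 = ((5 + 4) - 9)**2 = (9 - 9)**2 = 0**2 = 0)
(-471 + A)**2 = (-471 + 0)**2 = (-471)**2 = 221841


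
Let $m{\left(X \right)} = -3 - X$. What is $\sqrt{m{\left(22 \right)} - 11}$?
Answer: $6 i \approx 6.0 i$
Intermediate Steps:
$\sqrt{m{\left(22 \right)} - 11} = \sqrt{\left(-3 - 22\right) - 11} = \sqrt{-25 - 11} = \sqrt{-36} = 6 i$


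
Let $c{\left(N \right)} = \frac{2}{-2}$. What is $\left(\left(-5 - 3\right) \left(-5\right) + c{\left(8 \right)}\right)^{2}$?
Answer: $1521$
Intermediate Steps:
$c{\left(N \right)} = -1$ ($c{\left(N \right)} = 2 \left(- \frac{1}{2}\right) = -1$)
$\left(\left(-5 - 3\right) \left(-5\right) + c{\left(8 \right)}\right)^{2} = \left(\left(-5 - 3\right) \left(-5\right) - 1\right)^{2} = \left(\left(-8\right) \left(-5\right) - 1\right)^{2} = \left(40 - 1\right)^{2} = 39^{2} = 1521$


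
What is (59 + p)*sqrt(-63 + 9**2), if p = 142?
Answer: 603*sqrt(2) ≈ 852.77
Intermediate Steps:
(59 + p)*sqrt(-63 + 9**2) = (59 + 142)*sqrt(-63 + 9**2) = 201*sqrt(-63 + 81) = 201*sqrt(18) = 201*(3*sqrt(2)) = 603*sqrt(2)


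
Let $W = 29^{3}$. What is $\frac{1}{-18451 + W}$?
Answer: $\frac{1}{5938} \approx 0.00016841$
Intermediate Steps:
$W = 24389$
$\frac{1}{-18451 + W} = \frac{1}{-18451 + 24389} = \frac{1}{5938}$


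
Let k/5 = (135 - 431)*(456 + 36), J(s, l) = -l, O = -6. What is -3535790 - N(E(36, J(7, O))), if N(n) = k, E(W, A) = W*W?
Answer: -2807630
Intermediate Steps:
E(W, A) = W²
k = -728160 (k = 5*((135 - 431)*(456 + 36)) = 5*(-296*492) = 5*(-145632) = -728160)
N(n) = -728160
-3535790 - N(E(36, J(7, O))) = -3535790 - 1*(-728160) = -3535790 + 728160 = -2807630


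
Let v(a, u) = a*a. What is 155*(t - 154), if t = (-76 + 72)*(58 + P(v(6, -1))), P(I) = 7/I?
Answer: -539555/9 ≈ -59951.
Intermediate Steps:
v(a, u) = a²
t = -2095/9 (t = (-76 + 72)*(58 + 7/(6²)) = -4*(58 + 7/36) = -4*2095/36 = -2095/9 ≈ -232.78)
155*(t - 154) = 155*(-2095/9 - 154) = 155*(-3481/9) = -539555/9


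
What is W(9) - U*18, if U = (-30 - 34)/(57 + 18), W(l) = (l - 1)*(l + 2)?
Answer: 2584/25 ≈ 103.36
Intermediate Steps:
W(l) = (-1 + l)*(2 + l)
U = -64/75 ≈ -0.85333
W(9) - U*18 = (-2 + 9 + 9**2) - 1*(-64/75)*18 = (-2 + 9 + 81) + (64/75)*18 = 88 + 384/25 = 2584/25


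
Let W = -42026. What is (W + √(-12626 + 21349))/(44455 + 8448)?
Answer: -42026/52903 + √8723/52903 ≈ -0.79263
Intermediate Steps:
(W + √(-12626 + 21349))/(44455 + 8448) = (-42026 + √(-12626 + 21349))/(44455 + 8448) = (-42026 + √8723)/52903 = (-42026 + √8723)*(1/52903) = -42026/52903 + √8723/52903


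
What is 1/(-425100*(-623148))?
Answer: 1/264900214800 ≈ 3.7750e-12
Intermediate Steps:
1/(-425100*(-623148)) = -1/425100*(-1/623148) = 1/264900214800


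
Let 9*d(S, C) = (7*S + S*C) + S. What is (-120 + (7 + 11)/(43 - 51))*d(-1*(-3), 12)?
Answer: -815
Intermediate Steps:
d(S, C) = 8*S/9 + C*S/9 (d(S, C) = ((7*S + S*C) + S)/9 = ((7*S + C*S) + S)/9 = (8*S + C*S)/9 = 8*S/9 + C*S/9)
(-120 + (7 + 11)/(43 - 51))*d(-1*(-3), 12) = (-120 + (7 + 11)/(43 - 51))*((-1*(-3))*(8 + 12)/9) = (-120 + 18/(-8))*((⅑)*3*20) = (-120 + 18*(-⅛))*(20/3) = (-120 - 9/4)*(20/3) = -489/4*20/3 = -815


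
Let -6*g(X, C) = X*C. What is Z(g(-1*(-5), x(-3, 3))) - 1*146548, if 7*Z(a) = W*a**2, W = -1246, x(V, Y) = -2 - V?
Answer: -2640089/18 ≈ -1.4667e+5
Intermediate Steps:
g(X, C) = -C*X/6 (g(X, C) = -X*C/6 = -C*X/6)
Z(a) = -178*a**2 (Z(a) = (-1246*a**2)/7 = -178*a**2)
Z(g(-1*(-5), x(-3, 3))) - 1*146548 = -178*25*(-2 - 1*(-3))**2/36 - 1*146548 = -178*25*(-2 + 3)**2/36 - 146548 = -178*(-1/6*1*5)**2 - 146548 = -178*(-5/6)**2 - 146548 = -178*25/36 - 146548 = -2225/18 - 146548 = -2640089/18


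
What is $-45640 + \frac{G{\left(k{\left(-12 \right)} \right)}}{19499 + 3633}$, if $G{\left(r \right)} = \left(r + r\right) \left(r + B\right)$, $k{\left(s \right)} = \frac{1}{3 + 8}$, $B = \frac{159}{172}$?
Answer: $- \frac{10986077056959}{240711592} \approx -45640.0$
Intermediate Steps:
$B = \frac{159}{172}$ ($B = 159 \cdot \frac{1}{172} = \frac{159}{172} \approx 0.92442$)
$k{\left(s \right)} = \frac{1}{11}$
$G{\left(r \right)} = 2 r \left(\frac{159}{172} + r\right)$ ($G{\left(r \right)} = \left(r + r\right) \left(r + \frac{159}{172}\right) = 2 r \left(\frac{159}{172} + r\right)$)
$-45640 + \frac{G{\left(k{\left(-12 \right)} \right)}}{19499 + 3633} = -45640 + \frac{\frac{1}{86} \cdot \frac{1}{11} \left(159 + 172 \cdot \frac{1}{11}\right)}{19499 + 3633} = -45640 + \frac{\frac{1}{86} \cdot \frac{1}{11} \left(159 + \frac{172}{11}\right)}{23132} = -45640 + \frac{1}{86} \cdot \frac{1}{11} \cdot \frac{1921}{11} \cdot \frac{1}{23132} = -45640 + \frac{1921}{10406} \cdot \frac{1}{23132} = -45640 + \frac{1921}{240711592} = - \frac{10986077056959}{240711592}$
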